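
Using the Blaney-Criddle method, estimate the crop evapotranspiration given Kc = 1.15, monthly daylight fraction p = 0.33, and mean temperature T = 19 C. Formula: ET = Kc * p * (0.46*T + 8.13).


ET = Kc * p * (0.46*T + 8.13)
ET = 1.15 * 0.33 * (0.46*19 + 8.13)
ET = 1.15 * 0.33 * 16.8700

6.4022 mm/day


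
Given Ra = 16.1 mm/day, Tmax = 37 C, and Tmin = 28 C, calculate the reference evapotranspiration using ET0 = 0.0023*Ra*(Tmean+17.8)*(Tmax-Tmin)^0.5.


Tmean = (Tmax + Tmin)/2 = (37 + 28)/2 = 32.5
ET0 = 0.0023 * 16.1 * (32.5 + 17.8) * sqrt(37 - 28)
ET0 = 0.0023 * 16.1 * 50.3 * 3.000000

5.5878 mm/day


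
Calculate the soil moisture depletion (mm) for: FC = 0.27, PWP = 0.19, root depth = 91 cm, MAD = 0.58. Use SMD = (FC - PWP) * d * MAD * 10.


SMD = (FC - PWP) * d * MAD * 10
SMD = (0.27 - 0.19) * 91 * 0.58 * 10
SMD = 0.0800 * 91 * 0.58 * 10

42.2240 mm


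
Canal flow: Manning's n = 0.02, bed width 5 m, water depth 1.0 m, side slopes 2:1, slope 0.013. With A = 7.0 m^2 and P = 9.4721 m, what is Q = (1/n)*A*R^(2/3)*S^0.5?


R = A/P = 7.0/9.4721 = 0.739012
Q = (1/0.02) * 7.0 * 0.739012^(2/3) * 0.013^0.5

32.6193 m^3/s


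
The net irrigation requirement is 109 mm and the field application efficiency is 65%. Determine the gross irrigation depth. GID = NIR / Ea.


Ea = 65% = 0.65
GID = NIR / Ea = 109 / 0.65 = 167.6923 mm

167.6923 mm


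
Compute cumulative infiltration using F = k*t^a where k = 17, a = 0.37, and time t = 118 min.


F = k * t^a = 17 * 118^0.37
F = 17 * 5.842468

99.3220 mm


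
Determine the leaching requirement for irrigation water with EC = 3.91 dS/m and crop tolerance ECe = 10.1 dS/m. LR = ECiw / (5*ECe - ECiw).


LR = ECiw / (5*ECe - ECiw)
LR = 3.91 / (5*10.1 - 3.91)
LR = 3.91 / 46.5900

0.0839


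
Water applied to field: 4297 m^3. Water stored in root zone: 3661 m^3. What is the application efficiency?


Ea = V_root / V_field * 100 = 3661 / 4297 * 100 = 85.1990%

85.1990 %


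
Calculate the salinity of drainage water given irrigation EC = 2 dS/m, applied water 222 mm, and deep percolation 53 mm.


EC_dw = EC_iw * D_iw / D_dw
EC_dw = 2 * 222 / 53
EC_dw = 444 / 53

8.3774 dS/m


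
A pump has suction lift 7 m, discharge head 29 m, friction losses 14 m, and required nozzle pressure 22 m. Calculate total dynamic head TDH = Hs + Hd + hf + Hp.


TDH = Hs + Hd + hf + Hp = 7 + 29 + 14 + 22 = 72

72 m


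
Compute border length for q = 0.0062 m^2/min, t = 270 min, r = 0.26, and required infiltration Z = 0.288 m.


L = q*t/((1+r)*Z)
L = 0.0062*270/((1+0.26)*0.288)
L = 1.674/0.36288

4.6131 m


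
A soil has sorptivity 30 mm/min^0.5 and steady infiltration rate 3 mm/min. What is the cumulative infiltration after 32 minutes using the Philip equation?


F = S*sqrt(t) + A*t
F = 30*sqrt(32) + 3*32
F = 30*5.656854 + 96

265.7056 mm


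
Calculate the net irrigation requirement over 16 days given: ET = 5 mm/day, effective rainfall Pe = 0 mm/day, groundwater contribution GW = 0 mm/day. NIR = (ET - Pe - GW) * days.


Daily deficit = ET - Pe - GW = 5 - 0 - 0 = 5 mm/day
NIR = 5 * 16 = 80 mm

80.0000 mm


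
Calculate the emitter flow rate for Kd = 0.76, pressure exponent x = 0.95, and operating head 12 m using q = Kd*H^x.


q = Kd * H^x = 0.76 * 12^0.95 = 0.76 * 10.597958

8.0544 L/h


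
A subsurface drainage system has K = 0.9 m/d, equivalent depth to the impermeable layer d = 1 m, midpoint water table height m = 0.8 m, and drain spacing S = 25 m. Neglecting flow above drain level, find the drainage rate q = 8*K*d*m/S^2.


q = 8*K*d*m/S^2
q = 8*0.9*1*0.8/25^2
q = 5.7600 / 625

0.0092 m/d


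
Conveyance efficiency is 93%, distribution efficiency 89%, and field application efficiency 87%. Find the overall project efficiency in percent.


Ec = 0.93, Eb = 0.89, Ea = 0.87
E = 0.93 * 0.89 * 0.87 * 100 = 72.0099%

72.0099 %


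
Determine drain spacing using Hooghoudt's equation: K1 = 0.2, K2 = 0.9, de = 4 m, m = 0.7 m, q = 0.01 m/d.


S^2 = 8*K2*de*m/q + 4*K1*m^2/q
S^2 = 8*0.9*4*0.7/0.01 + 4*0.2*0.7^2/0.01
S = sqrt(2055.2000)

45.3343 m


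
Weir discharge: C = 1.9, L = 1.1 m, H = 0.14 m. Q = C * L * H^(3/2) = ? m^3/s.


Q = C * L * H^(3/2) = 1.9 * 1.1 * 0.14^1.5 = 1.9 * 1.1 * 0.052383

0.1095 m^3/s


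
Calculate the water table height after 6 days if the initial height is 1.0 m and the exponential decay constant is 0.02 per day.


m = m0 * exp(-k*t)
m = 1.0 * exp(-0.02 * 6)
m = 1.0 * exp(-0.1200)

0.8869 m


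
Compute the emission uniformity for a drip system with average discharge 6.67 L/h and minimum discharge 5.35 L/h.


EU = (q_min/q_avg)*100 = (5.35/6.67)*100 = 80.2099%

80.2099 %


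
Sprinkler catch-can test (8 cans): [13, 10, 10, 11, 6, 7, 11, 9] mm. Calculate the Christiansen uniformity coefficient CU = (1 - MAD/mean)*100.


mean = 9.625000 mm
MAD = 1.718750 mm
CU = (1 - 1.718750/9.625000)*100

82.1429 %


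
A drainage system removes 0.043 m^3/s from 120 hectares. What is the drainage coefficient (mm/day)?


DC = Q * 86400 / (A * 10000) * 1000
DC = 0.043 * 86400 / (120 * 10000) * 1000
DC = 3715200.0000 / 1200000

3.0960 mm/day


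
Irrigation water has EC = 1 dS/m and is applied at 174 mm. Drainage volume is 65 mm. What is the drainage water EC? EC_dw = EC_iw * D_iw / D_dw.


EC_dw = EC_iw * D_iw / D_dw
EC_dw = 1 * 174 / 65
EC_dw = 174 / 65

2.6769 dS/m


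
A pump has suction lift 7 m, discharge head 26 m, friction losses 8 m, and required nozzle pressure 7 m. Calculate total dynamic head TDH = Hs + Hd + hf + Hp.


TDH = Hs + Hd + hf + Hp = 7 + 26 + 8 + 7 = 48

48 m


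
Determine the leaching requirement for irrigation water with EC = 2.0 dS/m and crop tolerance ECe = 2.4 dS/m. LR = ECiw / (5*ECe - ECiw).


LR = ECiw / (5*ECe - ECiw)
LR = 2.0 / (5*2.4 - 2.0)
LR = 2.0 / 10.0000

0.2000


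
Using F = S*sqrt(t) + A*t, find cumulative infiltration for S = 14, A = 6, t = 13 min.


F = S*sqrt(t) + A*t
F = 14*sqrt(13) + 6*13
F = 14*3.605551 + 78

128.4777 mm


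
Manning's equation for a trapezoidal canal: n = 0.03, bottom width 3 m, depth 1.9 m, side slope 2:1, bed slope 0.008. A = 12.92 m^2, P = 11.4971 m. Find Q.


R = A/P = 12.92/11.4971 = 1.123762
Q = (1/0.03) * 12.92 * 1.123762^(2/3) * 0.008^0.5

41.6360 m^3/s


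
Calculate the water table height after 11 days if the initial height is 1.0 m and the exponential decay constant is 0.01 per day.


m = m0 * exp(-k*t)
m = 1.0 * exp(-0.01 * 11)
m = 1.0 * exp(-0.1100)

0.8958 m


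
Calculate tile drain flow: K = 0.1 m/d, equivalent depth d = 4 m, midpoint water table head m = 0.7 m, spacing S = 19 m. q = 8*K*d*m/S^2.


q = 8*K*d*m/S^2
q = 8*0.1*4*0.7/19^2
q = 2.2400 / 361

0.0062 m/d


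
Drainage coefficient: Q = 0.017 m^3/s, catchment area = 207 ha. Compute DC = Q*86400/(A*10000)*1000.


DC = Q * 86400 / (A * 10000) * 1000
DC = 0.017 * 86400 / (207 * 10000) * 1000
DC = 1468800.0000 / 2070000

0.7096 mm/day


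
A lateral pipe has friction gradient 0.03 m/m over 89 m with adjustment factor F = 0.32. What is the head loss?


hf = J * L * F = 0.03 * 89 * 0.32 = 0.8544 m

0.8544 m


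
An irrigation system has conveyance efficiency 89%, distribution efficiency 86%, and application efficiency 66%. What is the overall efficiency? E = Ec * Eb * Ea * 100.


Ec = 0.89, Eb = 0.86, Ea = 0.66
E = 0.89 * 0.86 * 0.66 * 100 = 50.5164%

50.5164 %


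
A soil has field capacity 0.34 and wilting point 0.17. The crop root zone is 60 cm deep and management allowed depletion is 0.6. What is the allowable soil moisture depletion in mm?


SMD = (FC - PWP) * d * MAD * 10
SMD = (0.34 - 0.17) * 60 * 0.6 * 10
SMD = 0.1700 * 60 * 0.6 * 10

61.2000 mm


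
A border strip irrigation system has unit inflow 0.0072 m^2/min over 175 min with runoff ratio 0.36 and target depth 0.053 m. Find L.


L = q*t/((1+r)*Z)
L = 0.0072*175/((1+0.36)*0.053)
L = 1.26/0.07208

17.4806 m


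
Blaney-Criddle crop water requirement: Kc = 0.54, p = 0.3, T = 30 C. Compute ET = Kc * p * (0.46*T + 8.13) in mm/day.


ET = Kc * p * (0.46*T + 8.13)
ET = 0.54 * 0.3 * (0.46*30 + 8.13)
ET = 0.54 * 0.3 * 21.9300

3.5527 mm/day


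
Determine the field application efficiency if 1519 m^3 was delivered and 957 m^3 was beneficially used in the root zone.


Ea = V_root / V_field * 100 = 957 / 1519 * 100 = 63.0020%

63.0020 %


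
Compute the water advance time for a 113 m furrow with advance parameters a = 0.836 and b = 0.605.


t = (L/a)^(1/b)
t = (113/0.836)^(1/0.605)
t = 135.167464^(1/0.605)

3327.3827 min


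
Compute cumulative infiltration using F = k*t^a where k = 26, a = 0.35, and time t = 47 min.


F = k * t^a = 26 * 47^0.35
F = 26 * 3.847993

100.0478 mm


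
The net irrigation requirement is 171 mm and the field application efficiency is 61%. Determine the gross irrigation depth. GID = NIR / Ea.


Ea = 61% = 0.61
GID = NIR / Ea = 171 / 0.61 = 280.3279 mm

280.3279 mm


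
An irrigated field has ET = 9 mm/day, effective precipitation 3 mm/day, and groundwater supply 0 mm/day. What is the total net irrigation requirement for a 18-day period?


Daily deficit = ET - Pe - GW = 9 - 3 - 0 = 6 mm/day
NIR = 6 * 18 = 108 mm

108.0000 mm


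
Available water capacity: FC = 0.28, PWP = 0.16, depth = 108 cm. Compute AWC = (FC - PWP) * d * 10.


AWC = (FC - PWP) * d * 10
AWC = (0.28 - 0.16) * 108 * 10
AWC = 0.1200 * 108 * 10

129.6000 mm


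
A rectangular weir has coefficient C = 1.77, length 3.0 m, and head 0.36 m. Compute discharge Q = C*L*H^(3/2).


Q = C * L * H^(3/2) = 1.77 * 3.0 * 0.36^1.5 = 1.77 * 3.0 * 0.216000

1.1470 m^3/s


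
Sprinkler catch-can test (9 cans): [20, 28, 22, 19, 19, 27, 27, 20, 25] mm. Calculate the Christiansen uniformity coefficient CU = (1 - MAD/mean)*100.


mean = 23.000000 mm
MAD = 3.333333 mm
CU = (1 - 3.333333/23.000000)*100

85.5072 %


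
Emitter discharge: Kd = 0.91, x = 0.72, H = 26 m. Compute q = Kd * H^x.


q = Kd * H^x = 0.91 * 26^0.72 = 0.91 * 10.441931

9.5022 L/h


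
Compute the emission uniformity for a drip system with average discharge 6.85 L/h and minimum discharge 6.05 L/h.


EU = (q_min/q_avg)*100 = (6.05/6.85)*100 = 88.3212%

88.3212 %


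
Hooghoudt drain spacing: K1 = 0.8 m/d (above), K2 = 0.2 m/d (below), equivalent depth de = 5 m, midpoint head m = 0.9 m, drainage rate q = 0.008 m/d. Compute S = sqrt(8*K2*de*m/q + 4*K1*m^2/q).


S^2 = 8*K2*de*m/q + 4*K1*m^2/q
S^2 = 8*0.2*5*0.9/0.008 + 4*0.8*0.9^2/0.008
S = sqrt(1224.0000)

34.9857 m


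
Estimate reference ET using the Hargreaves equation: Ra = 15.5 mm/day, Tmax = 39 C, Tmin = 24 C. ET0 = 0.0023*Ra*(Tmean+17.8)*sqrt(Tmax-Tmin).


Tmean = (Tmax + Tmin)/2 = (39 + 24)/2 = 31.5
ET0 = 0.0023 * 15.5 * (31.5 + 17.8) * sqrt(39 - 24)
ET0 = 0.0023 * 15.5 * 49.3 * 3.872983

6.8069 mm/day


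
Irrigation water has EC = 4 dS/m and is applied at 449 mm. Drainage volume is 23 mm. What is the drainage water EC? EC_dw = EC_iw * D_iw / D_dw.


EC_dw = EC_iw * D_iw / D_dw
EC_dw = 4 * 449 / 23
EC_dw = 1796 / 23

78.0870 dS/m


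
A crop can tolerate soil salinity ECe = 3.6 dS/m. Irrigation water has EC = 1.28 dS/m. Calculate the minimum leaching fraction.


LR = ECiw / (5*ECe - ECiw)
LR = 1.28 / (5*3.6 - 1.28)
LR = 1.28 / 16.7200

0.0766


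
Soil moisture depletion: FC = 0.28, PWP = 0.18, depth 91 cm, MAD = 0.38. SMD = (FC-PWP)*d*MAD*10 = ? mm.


SMD = (FC - PWP) * d * MAD * 10
SMD = (0.28 - 0.18) * 91 * 0.38 * 10
SMD = 0.1000 * 91 * 0.38 * 10

34.5800 mm


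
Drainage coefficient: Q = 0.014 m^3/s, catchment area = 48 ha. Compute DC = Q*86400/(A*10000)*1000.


DC = Q * 86400 / (A * 10000) * 1000
DC = 0.014 * 86400 / (48 * 10000) * 1000
DC = 1209600.0000 / 480000

2.5200 mm/day


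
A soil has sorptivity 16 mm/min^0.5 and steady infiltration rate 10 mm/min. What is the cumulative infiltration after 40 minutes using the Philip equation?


F = S*sqrt(t) + A*t
F = 16*sqrt(40) + 10*40
F = 16*6.324555 + 400

501.1929 mm


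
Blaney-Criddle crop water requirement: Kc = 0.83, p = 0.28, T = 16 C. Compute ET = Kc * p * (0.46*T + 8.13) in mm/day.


ET = Kc * p * (0.46*T + 8.13)
ET = 0.83 * 0.28 * (0.46*16 + 8.13)
ET = 0.83 * 0.28 * 15.4900

3.5999 mm/day


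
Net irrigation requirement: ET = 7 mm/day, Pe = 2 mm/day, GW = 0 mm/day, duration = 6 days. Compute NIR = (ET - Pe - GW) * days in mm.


Daily deficit = ET - Pe - GW = 7 - 2 - 0 = 5 mm/day
NIR = 5 * 6 = 30 mm

30.0000 mm


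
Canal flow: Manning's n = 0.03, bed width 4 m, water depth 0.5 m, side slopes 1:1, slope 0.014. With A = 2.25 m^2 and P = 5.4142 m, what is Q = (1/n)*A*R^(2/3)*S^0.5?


R = A/P = 2.25/5.4142 = 0.415574
Q = (1/0.03) * 2.25 * 0.415574^(2/3) * 0.014^0.5

4.9419 m^3/s


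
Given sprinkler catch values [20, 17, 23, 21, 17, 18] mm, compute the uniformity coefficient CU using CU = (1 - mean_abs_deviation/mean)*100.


mean = 19.333333 mm
MAD = 2.000000 mm
CU = (1 - 2.000000/19.333333)*100

89.6552 %


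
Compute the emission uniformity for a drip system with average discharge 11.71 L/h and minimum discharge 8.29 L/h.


EU = (q_min/q_avg)*100 = (8.29/11.71)*100 = 70.7942%

70.7942 %


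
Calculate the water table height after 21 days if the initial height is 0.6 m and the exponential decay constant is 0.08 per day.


m = m0 * exp(-k*t)
m = 0.6 * exp(-0.08 * 21)
m = 0.6 * exp(-1.6800)

0.1118 m


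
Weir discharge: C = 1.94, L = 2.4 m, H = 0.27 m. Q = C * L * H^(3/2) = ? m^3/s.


Q = C * L * H^(3/2) = 1.94 * 2.4 * 0.27^1.5 = 1.94 * 2.4 * 0.140296

0.6532 m^3/s


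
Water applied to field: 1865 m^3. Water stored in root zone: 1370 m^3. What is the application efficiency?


Ea = V_root / V_field * 100 = 1370 / 1865 * 100 = 73.4584%

73.4584 %


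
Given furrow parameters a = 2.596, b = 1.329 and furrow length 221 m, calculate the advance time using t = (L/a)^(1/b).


t = (L/a)^(1/b)
t = (221/2.596)^(1/1.329)
t = 85.130971^(1/1.329)

28.3325 min


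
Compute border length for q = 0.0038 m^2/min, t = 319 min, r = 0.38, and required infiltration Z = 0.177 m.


L = q*t/((1+r)*Z)
L = 0.0038*319/((1+0.38)*0.177)
L = 1.2122/0.24426

4.9627 m


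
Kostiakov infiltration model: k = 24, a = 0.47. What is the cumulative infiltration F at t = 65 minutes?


F = k * t^a = 24 * 65^0.47
F = 24 * 7.113270

170.7185 mm


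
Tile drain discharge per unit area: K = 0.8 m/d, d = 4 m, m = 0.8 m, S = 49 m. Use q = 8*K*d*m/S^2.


q = 8*K*d*m/S^2
q = 8*0.8*4*0.8/49^2
q = 20.4800 / 2401

0.0085 m/d


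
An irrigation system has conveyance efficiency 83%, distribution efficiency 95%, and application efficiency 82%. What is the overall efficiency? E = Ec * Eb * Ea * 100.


Ec = 0.83, Eb = 0.95, Ea = 0.82
E = 0.83 * 0.95 * 0.82 * 100 = 64.6570%

64.6570 %


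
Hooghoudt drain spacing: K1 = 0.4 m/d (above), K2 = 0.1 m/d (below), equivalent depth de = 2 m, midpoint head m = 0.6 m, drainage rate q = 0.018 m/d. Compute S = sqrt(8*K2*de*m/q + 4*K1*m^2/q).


S^2 = 8*K2*de*m/q + 4*K1*m^2/q
S^2 = 8*0.1*2*0.6/0.018 + 4*0.4*0.6^2/0.018
S = sqrt(85.3333)

9.2376 m


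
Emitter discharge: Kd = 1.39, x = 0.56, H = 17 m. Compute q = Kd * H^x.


q = Kd * H^x = 1.39 * 17^0.56 = 1.39 * 4.887102

6.7931 L/h


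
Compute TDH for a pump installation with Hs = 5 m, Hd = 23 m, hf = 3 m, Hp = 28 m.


TDH = Hs + Hd + hf + Hp = 5 + 23 + 3 + 28 = 59

59 m


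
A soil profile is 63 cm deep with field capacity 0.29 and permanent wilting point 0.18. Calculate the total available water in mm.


AWC = (FC - PWP) * d * 10
AWC = (0.29 - 0.18) * 63 * 10
AWC = 0.1100 * 63 * 10

69.3000 mm


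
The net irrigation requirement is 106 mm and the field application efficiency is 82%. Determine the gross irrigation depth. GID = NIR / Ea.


Ea = 82% = 0.82
GID = NIR / Ea = 106 / 0.82 = 129.2683 mm

129.2683 mm


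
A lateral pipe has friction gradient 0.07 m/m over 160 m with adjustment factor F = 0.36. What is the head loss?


hf = J * L * F = 0.07 * 160 * 0.36 = 4.0320 m

4.0320 m


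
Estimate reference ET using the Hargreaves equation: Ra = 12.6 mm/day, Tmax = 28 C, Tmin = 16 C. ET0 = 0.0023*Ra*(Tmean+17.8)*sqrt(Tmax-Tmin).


Tmean = (Tmax + Tmin)/2 = (28 + 16)/2 = 22.0
ET0 = 0.0023 * 12.6 * (22.0 + 17.8) * sqrt(28 - 16)
ET0 = 0.0023 * 12.6 * 39.8 * 3.464102

3.9955 mm/day


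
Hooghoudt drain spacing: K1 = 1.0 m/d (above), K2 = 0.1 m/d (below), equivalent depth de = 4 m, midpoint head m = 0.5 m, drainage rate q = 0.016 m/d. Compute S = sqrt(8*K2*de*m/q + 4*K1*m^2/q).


S^2 = 8*K2*de*m/q + 4*K1*m^2/q
S^2 = 8*0.1*4*0.5/0.016 + 4*1.0*0.5^2/0.016
S = sqrt(162.5000)

12.7475 m


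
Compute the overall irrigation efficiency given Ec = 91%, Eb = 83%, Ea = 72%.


Ec = 0.91, Eb = 0.83, Ea = 0.72
E = 0.91 * 0.83 * 0.72 * 100 = 54.3816%

54.3816 %


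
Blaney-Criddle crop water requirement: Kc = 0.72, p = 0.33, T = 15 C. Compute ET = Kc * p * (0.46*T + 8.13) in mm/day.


ET = Kc * p * (0.46*T + 8.13)
ET = 0.72 * 0.33 * (0.46*15 + 8.13)
ET = 0.72 * 0.33 * 15.0300

3.5711 mm/day


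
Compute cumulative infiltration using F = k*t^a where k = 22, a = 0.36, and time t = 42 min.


F = k * t^a = 22 * 42^0.36
F = 22 * 3.840341

84.4875 mm


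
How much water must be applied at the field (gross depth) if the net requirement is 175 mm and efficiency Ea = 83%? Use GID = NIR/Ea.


Ea = 83% = 0.83
GID = NIR / Ea = 175 / 0.83 = 210.8434 mm

210.8434 mm


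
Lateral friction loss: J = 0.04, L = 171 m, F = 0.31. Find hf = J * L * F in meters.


hf = J * L * F = 0.04 * 171 * 0.31 = 2.1204 m

2.1204 m


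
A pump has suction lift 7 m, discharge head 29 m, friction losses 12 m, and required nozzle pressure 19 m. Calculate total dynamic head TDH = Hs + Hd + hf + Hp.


TDH = Hs + Hd + hf + Hp = 7 + 29 + 12 + 19 = 67

67 m


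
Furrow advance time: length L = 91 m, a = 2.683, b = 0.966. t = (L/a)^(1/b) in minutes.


t = (L/a)^(1/b)
t = (91/2.683)^(1/0.966)
t = 33.917257^(1/0.966)

38.3960 min


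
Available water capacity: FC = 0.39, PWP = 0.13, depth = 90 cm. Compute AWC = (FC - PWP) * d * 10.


AWC = (FC - PWP) * d * 10
AWC = (0.39 - 0.13) * 90 * 10
AWC = 0.2600 * 90 * 10

234.0000 mm


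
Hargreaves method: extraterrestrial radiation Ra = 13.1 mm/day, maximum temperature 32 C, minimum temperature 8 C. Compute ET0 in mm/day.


Tmean = (Tmax + Tmin)/2 = (32 + 8)/2 = 20.0
ET0 = 0.0023 * 13.1 * (20.0 + 17.8) * sqrt(32 - 8)
ET0 = 0.0023 * 13.1 * 37.8 * 4.898979

5.5795 mm/day


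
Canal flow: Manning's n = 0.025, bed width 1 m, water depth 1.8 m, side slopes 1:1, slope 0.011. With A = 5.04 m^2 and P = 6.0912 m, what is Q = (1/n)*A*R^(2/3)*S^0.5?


R = A/P = 5.04/6.0912 = 0.827423
Q = (1/0.025) * 5.04 * 0.827423^(2/3) * 0.011^0.5

18.6354 m^3/s


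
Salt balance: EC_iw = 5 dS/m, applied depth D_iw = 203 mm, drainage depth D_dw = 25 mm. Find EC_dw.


EC_dw = EC_iw * D_iw / D_dw
EC_dw = 5 * 203 / 25
EC_dw = 1015 / 25

40.6000 dS/m


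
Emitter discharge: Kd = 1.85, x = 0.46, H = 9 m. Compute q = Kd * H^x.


q = Kd * H^x = 1.85 * 9^0.46 = 1.85 * 2.747588

5.0830 L/h


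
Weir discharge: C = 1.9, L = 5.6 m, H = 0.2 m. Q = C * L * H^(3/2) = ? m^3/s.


Q = C * L * H^(3/2) = 1.9 * 5.6 * 0.2^1.5 = 1.9 * 5.6 * 0.089443

0.9517 m^3/s


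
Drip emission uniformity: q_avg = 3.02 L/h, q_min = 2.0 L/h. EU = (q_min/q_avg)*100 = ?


EU = (q_min/q_avg)*100 = (2.0/3.02)*100 = 66.2252%

66.2252 %


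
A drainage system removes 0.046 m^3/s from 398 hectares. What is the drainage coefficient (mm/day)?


DC = Q * 86400 / (A * 10000) * 1000
DC = 0.046 * 86400 / (398 * 10000) * 1000
DC = 3974400.0000 / 3980000

0.9986 mm/day


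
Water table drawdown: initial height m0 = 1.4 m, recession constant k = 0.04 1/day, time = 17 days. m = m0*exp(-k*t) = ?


m = m0 * exp(-k*t)
m = 1.4 * exp(-0.04 * 17)
m = 1.4 * exp(-0.6800)

0.7093 m


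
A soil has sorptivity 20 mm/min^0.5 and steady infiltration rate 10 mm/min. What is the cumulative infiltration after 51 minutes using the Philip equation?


F = S*sqrt(t) + A*t
F = 20*sqrt(51) + 10*51
F = 20*7.141428 + 510

652.8286 mm


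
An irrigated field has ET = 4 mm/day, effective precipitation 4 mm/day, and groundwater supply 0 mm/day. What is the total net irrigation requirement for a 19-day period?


Daily deficit = ET - Pe - GW = 4 - 4 - 0 = 0 mm/day
NIR = 0 * 19 = 0 mm

0 mm


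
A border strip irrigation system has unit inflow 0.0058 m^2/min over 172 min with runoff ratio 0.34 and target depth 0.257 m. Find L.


L = q*t/((1+r)*Z)
L = 0.0058*172/((1+0.34)*0.257)
L = 0.9976/0.34438

2.8968 m


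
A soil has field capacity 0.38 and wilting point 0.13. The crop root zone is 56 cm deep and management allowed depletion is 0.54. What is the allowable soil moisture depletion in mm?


SMD = (FC - PWP) * d * MAD * 10
SMD = (0.38 - 0.13) * 56 * 0.54 * 10
SMD = 0.2500 * 56 * 0.54 * 10

75.6000 mm


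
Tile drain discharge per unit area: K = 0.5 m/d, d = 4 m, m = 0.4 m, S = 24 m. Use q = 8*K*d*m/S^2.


q = 8*K*d*m/S^2
q = 8*0.5*4*0.4/24^2
q = 6.4000 / 576

0.0111 m/d


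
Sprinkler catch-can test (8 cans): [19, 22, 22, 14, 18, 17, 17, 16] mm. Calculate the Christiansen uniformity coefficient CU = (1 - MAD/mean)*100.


mean = 18.125000 mm
MAD = 2.156250 mm
CU = (1 - 2.156250/18.125000)*100

88.1034 %


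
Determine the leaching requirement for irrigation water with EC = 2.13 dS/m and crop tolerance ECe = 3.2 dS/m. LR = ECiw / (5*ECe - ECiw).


LR = ECiw / (5*ECe - ECiw)
LR = 2.13 / (5*3.2 - 2.13)
LR = 2.13 / 13.8700

0.1536


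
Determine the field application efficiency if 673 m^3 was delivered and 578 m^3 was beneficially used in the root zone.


Ea = V_root / V_field * 100 = 578 / 673 * 100 = 85.8841%

85.8841 %


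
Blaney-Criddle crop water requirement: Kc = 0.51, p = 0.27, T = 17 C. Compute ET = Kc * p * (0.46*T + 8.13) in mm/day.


ET = Kc * p * (0.46*T + 8.13)
ET = 0.51 * 0.27 * (0.46*17 + 8.13)
ET = 0.51 * 0.27 * 15.9500

2.1963 mm/day


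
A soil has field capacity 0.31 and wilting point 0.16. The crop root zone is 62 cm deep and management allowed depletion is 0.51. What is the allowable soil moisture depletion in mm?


SMD = (FC - PWP) * d * MAD * 10
SMD = (0.31 - 0.16) * 62 * 0.51 * 10
SMD = 0.1500 * 62 * 0.51 * 10

47.4300 mm


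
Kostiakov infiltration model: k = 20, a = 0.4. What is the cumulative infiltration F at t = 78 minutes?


F = k * t^a = 20 * 78^0.4
F = 20 * 5.712653

114.2531 mm


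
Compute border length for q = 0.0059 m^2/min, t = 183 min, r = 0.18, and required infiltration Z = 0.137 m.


L = q*t/((1+r)*Z)
L = 0.0059*183/((1+0.18)*0.137)
L = 1.0797/0.16166

6.6788 m


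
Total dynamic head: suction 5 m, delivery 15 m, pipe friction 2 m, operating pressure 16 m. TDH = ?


TDH = Hs + Hd + hf + Hp = 5 + 15 + 2 + 16 = 38

38 m


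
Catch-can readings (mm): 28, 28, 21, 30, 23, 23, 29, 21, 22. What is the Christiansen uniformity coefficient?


mean = 25.000000 mm
MAD = 3.333333 mm
CU = (1 - 3.333333/25.000000)*100

86.6667 %


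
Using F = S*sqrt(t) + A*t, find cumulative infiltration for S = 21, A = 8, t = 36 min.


F = S*sqrt(t) + A*t
F = 21*sqrt(36) + 8*36
F = 21*6.000000 + 288

414.0000 mm


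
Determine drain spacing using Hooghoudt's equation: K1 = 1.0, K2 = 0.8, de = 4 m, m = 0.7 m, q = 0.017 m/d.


S^2 = 8*K2*de*m/q + 4*K1*m^2/q
S^2 = 8*0.8*4*0.7/0.017 + 4*1.0*0.7^2/0.017
S = sqrt(1169.4118)

34.1967 m


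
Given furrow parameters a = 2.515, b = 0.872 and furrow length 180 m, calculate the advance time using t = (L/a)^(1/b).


t = (L/a)^(1/b)
t = (180/2.515)^(1/0.872)
t = 71.570577^(1/0.872)

133.9643 min


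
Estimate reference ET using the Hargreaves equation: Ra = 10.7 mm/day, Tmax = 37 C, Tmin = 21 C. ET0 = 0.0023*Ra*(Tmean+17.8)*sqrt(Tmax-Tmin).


Tmean = (Tmax + Tmin)/2 = (37 + 21)/2 = 29.0
ET0 = 0.0023 * 10.7 * (29.0 + 17.8) * sqrt(37 - 21)
ET0 = 0.0023 * 10.7 * 46.8 * 4.000000

4.6070 mm/day


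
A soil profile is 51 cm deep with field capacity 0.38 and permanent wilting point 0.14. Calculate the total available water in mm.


AWC = (FC - PWP) * d * 10
AWC = (0.38 - 0.14) * 51 * 10
AWC = 0.2400 * 51 * 10

122.4000 mm


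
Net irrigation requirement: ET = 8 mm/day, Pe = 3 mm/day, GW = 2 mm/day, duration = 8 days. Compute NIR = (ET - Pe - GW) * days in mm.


Daily deficit = ET - Pe - GW = 8 - 3 - 2 = 3 mm/day
NIR = 3 * 8 = 24 mm

24.0000 mm


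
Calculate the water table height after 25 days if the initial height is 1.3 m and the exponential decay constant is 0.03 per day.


m = m0 * exp(-k*t)
m = 1.3 * exp(-0.03 * 25)
m = 1.3 * exp(-0.7500)

0.6141 m


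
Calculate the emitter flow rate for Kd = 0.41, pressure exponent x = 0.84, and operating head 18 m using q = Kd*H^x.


q = Kd * H^x = 0.41 * 18^0.84 = 0.41 * 11.335193

4.6474 L/h


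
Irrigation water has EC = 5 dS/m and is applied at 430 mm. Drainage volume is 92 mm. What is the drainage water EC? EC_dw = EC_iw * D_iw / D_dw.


EC_dw = EC_iw * D_iw / D_dw
EC_dw = 5 * 430 / 92
EC_dw = 2150 / 92

23.3696 dS/m


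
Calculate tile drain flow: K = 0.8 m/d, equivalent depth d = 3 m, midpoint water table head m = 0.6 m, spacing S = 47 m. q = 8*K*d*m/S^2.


q = 8*K*d*m/S^2
q = 8*0.8*3*0.6/47^2
q = 11.5200 / 2209

0.0052 m/d


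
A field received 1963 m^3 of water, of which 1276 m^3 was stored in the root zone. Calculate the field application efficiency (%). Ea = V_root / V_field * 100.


Ea = V_root / V_field * 100 = 1276 / 1963 * 100 = 65.0025%

65.0025 %


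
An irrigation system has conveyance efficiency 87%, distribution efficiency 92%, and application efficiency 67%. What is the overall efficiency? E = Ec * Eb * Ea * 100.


Ec = 0.87, Eb = 0.92, Ea = 0.67
E = 0.87 * 0.92 * 0.67 * 100 = 53.6268%

53.6268 %


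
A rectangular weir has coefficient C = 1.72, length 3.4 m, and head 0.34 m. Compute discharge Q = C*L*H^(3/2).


Q = C * L * H^(3/2) = 1.72 * 3.4 * 0.34^1.5 = 1.72 * 3.4 * 0.198252

1.1594 m^3/s


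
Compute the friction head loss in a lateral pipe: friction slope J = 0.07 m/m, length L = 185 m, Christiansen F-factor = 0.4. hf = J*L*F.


hf = J * L * F = 0.07 * 185 * 0.4 = 5.1800 m

5.1800 m


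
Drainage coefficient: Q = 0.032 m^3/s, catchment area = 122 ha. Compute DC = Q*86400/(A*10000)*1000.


DC = Q * 86400 / (A * 10000) * 1000
DC = 0.032 * 86400 / (122 * 10000) * 1000
DC = 2764800.0000 / 1220000

2.2662 mm/day


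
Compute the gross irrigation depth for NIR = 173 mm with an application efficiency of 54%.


Ea = 54% = 0.54
GID = NIR / Ea = 173 / 0.54 = 320.3704 mm

320.3704 mm


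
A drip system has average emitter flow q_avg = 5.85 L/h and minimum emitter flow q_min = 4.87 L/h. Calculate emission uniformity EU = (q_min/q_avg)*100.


EU = (q_min/q_avg)*100 = (4.87/5.85)*100 = 83.2479%

83.2479 %


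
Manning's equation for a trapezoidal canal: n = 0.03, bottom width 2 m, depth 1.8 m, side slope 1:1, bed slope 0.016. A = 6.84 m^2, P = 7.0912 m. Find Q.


R = A/P = 6.84/7.0912 = 0.964576
Q = (1/0.03) * 6.84 * 0.964576^(2/3) * 0.016^0.5

28.1548 m^3/s


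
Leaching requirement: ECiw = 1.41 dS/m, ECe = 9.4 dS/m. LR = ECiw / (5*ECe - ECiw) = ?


LR = ECiw / (5*ECe - ECiw)
LR = 1.41 / (5*9.4 - 1.41)
LR = 1.41 / 45.5900

0.0309


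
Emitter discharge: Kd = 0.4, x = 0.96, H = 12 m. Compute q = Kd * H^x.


q = Kd * H^x = 0.4 * 12^0.96 = 0.4 * 10.864606

4.3458 L/h


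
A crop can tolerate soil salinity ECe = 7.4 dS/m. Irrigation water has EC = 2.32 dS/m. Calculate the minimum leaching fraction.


LR = ECiw / (5*ECe - ECiw)
LR = 2.32 / (5*7.4 - 2.32)
LR = 2.32 / 34.6800

0.0669


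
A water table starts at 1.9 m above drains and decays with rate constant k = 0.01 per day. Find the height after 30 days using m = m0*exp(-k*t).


m = m0 * exp(-k*t)
m = 1.9 * exp(-0.01 * 30)
m = 1.9 * exp(-0.3000)

1.4076 m


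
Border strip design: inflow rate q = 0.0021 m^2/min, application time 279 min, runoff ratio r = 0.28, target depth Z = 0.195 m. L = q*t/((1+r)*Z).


L = q*t/((1+r)*Z)
L = 0.0021*279/((1+0.28)*0.195)
L = 0.5859/0.2496

2.3474 m


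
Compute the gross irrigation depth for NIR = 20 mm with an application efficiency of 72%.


Ea = 72% = 0.72
GID = NIR / Ea = 20 / 0.72 = 27.7778 mm

27.7778 mm


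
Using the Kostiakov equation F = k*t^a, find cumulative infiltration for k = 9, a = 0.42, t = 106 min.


F = k * t^a = 9 * 106^0.42
F = 9 * 7.089710

63.8074 mm


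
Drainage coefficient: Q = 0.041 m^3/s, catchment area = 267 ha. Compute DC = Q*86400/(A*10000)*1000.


DC = Q * 86400 / (A * 10000) * 1000
DC = 0.041 * 86400 / (267 * 10000) * 1000
DC = 3542400.0000 / 2670000

1.3267 mm/day


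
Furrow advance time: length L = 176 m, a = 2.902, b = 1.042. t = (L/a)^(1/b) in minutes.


t = (L/a)^(1/b)
t = (176/2.902)^(1/1.042)
t = 60.647829^(1/1.042)

51.3991 min


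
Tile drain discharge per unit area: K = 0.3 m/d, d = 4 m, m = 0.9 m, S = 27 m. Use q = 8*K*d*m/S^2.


q = 8*K*d*m/S^2
q = 8*0.3*4*0.9/27^2
q = 8.6400 / 729

0.0119 m/d


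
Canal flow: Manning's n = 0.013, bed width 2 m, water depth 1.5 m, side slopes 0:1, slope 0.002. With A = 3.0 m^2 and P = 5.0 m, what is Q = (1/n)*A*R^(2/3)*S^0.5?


R = A/P = 3.0/5.0 = 0.600000
Q = (1/0.013) * 3.0 * 0.600000^(2/3) * 0.002^0.5

7.3417 m^3/s


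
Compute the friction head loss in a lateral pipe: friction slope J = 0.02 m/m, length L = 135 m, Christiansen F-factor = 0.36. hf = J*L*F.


hf = J * L * F = 0.02 * 135 * 0.36 = 0.9720 m

0.9720 m


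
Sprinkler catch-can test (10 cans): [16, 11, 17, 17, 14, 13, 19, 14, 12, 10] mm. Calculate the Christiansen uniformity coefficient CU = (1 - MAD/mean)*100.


mean = 14.300000 mm
MAD = 2.360000 mm
CU = (1 - 2.360000/14.300000)*100

83.4965 %


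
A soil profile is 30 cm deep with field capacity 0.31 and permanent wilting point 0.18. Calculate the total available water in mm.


AWC = (FC - PWP) * d * 10
AWC = (0.31 - 0.18) * 30 * 10
AWC = 0.1300 * 30 * 10

39.0000 mm


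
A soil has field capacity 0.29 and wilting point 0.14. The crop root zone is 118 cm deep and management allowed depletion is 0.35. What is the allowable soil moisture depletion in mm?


SMD = (FC - PWP) * d * MAD * 10
SMD = (0.29 - 0.14) * 118 * 0.35 * 10
SMD = 0.1500 * 118 * 0.35 * 10

61.9500 mm


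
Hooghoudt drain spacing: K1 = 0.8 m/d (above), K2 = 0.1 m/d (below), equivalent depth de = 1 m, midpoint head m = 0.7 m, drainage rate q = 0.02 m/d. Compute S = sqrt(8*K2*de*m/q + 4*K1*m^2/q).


S^2 = 8*K2*de*m/q + 4*K1*m^2/q
S^2 = 8*0.1*1*0.7/0.02 + 4*0.8*0.7^2/0.02
S = sqrt(106.4000)

10.3150 m


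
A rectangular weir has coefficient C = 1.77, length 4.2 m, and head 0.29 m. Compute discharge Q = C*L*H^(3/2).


Q = C * L * H^(3/2) = 1.77 * 4.2 * 0.29^1.5 = 1.77 * 4.2 * 0.156170

1.1610 m^3/s


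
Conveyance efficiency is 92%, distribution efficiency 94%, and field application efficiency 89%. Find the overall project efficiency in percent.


Ec = 0.92, Eb = 0.94, Ea = 0.89
E = 0.92 * 0.94 * 0.89 * 100 = 76.9672%

76.9672 %


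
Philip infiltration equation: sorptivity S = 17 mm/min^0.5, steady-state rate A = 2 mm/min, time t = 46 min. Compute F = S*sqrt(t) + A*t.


F = S*sqrt(t) + A*t
F = 17*sqrt(46) + 2*46
F = 17*6.782330 + 92

207.2996 mm


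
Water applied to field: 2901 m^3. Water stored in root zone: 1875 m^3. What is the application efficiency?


Ea = V_root / V_field * 100 = 1875 / 2901 * 100 = 64.6329%

64.6329 %


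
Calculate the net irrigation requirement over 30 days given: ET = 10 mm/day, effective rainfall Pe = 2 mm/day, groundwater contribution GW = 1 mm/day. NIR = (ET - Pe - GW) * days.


Daily deficit = ET - Pe - GW = 10 - 2 - 1 = 7 mm/day
NIR = 7 * 30 = 210 mm

210.0000 mm


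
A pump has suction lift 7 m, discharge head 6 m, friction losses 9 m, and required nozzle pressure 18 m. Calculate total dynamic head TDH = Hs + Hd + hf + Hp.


TDH = Hs + Hd + hf + Hp = 7 + 6 + 9 + 18 = 40

40 m


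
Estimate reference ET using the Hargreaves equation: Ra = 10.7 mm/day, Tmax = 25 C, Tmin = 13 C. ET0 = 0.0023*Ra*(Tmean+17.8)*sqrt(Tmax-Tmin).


Tmean = (Tmax + Tmin)/2 = (25 + 13)/2 = 19.0
ET0 = 0.0023 * 10.7 * (19.0 + 17.8) * sqrt(25 - 13)
ET0 = 0.0023 * 10.7 * 36.8 * 3.464102

3.1373 mm/day


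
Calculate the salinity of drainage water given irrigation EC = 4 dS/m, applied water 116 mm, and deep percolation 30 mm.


EC_dw = EC_iw * D_iw / D_dw
EC_dw = 4 * 116 / 30
EC_dw = 464 / 30

15.4667 dS/m


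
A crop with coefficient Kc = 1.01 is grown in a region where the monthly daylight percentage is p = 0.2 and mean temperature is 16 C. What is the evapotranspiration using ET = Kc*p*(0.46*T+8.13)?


ET = Kc * p * (0.46*T + 8.13)
ET = 1.01 * 0.2 * (0.46*16 + 8.13)
ET = 1.01 * 0.2 * 15.4900

3.1290 mm/day


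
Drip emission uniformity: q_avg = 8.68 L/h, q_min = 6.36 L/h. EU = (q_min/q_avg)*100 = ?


EU = (q_min/q_avg)*100 = (6.36/8.68)*100 = 73.2719%

73.2719 %


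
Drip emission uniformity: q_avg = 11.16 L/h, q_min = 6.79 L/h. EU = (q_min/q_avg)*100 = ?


EU = (q_min/q_avg)*100 = (6.79/11.16)*100 = 60.8423%

60.8423 %


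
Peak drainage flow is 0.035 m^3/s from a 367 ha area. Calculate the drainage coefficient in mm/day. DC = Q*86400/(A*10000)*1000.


DC = Q * 86400 / (A * 10000) * 1000
DC = 0.035 * 86400 / (367 * 10000) * 1000
DC = 3024000.0000 / 3670000

0.8240 mm/day


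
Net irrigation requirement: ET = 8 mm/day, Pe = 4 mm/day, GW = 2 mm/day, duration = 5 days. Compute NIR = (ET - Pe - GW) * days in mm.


Daily deficit = ET - Pe - GW = 8 - 4 - 2 = 2 mm/day
NIR = 2 * 5 = 10 mm

10.0000 mm


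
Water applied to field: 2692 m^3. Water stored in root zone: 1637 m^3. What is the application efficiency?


Ea = V_root / V_field * 100 = 1637 / 2692 * 100 = 60.8098%

60.8098 %


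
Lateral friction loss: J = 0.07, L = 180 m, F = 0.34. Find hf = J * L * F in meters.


hf = J * L * F = 0.07 * 180 * 0.34 = 4.2840 m

4.2840 m


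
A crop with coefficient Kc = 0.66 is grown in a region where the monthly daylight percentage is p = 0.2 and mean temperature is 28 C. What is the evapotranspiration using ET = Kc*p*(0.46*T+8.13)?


ET = Kc * p * (0.46*T + 8.13)
ET = 0.66 * 0.2 * (0.46*28 + 8.13)
ET = 0.66 * 0.2 * 21.0100

2.7733 mm/day


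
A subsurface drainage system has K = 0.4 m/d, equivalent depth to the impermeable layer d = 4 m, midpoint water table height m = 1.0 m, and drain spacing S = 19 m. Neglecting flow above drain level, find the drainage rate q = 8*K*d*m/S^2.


q = 8*K*d*m/S^2
q = 8*0.4*4*1.0/19^2
q = 12.8000 / 361

0.0355 m/d


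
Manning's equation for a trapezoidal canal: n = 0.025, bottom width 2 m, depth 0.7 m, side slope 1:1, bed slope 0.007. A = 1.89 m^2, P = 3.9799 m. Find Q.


R = A/P = 1.89/3.9799 = 0.474886
Q = (1/0.025) * 1.89 * 0.474886^(2/3) * 0.007^0.5

3.8500 m^3/s


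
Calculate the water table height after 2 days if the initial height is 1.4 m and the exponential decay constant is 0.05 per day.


m = m0 * exp(-k*t)
m = 1.4 * exp(-0.05 * 2)
m = 1.4 * exp(-0.1000)

1.2668 m


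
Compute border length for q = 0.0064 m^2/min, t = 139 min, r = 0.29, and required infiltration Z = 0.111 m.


L = q*t/((1+r)*Z)
L = 0.0064*139/((1+0.29)*0.111)
L = 0.8896/0.14319

6.2127 m


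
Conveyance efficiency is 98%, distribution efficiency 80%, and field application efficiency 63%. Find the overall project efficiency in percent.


Ec = 0.98, Eb = 0.8, Ea = 0.63
E = 0.98 * 0.8 * 0.63 * 100 = 49.3920%

49.3920 %


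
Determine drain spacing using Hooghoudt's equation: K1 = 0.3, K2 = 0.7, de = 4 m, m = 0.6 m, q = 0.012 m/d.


S^2 = 8*K2*de*m/q + 4*K1*m^2/q
S^2 = 8*0.7*4*0.6/0.012 + 4*0.3*0.6^2/0.012
S = sqrt(1156.0000)

34.0000 m


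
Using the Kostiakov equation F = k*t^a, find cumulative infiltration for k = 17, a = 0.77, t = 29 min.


F = k * t^a = 17 * 29^0.77
F = 17 * 13.367385

227.2455 mm


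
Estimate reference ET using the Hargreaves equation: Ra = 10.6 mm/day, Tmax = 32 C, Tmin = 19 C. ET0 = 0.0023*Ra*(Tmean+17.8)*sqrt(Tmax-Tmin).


Tmean = (Tmax + Tmin)/2 = (32 + 19)/2 = 25.5
ET0 = 0.0023 * 10.6 * (25.5 + 17.8) * sqrt(32 - 19)
ET0 = 0.0023 * 10.6 * 43.3 * 3.605551

3.8062 mm/day


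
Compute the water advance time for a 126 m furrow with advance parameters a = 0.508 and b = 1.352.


t = (L/a)^(1/b)
t = (126/0.508)^(1/1.352)
t = 248.031496^(1/1.352)

59.0317 min


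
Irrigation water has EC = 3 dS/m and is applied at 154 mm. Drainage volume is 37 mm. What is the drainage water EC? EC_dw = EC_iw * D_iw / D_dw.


EC_dw = EC_iw * D_iw / D_dw
EC_dw = 3 * 154 / 37
EC_dw = 462 / 37

12.4865 dS/m


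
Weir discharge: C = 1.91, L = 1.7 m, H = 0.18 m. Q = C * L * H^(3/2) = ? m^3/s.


Q = C * L * H^(3/2) = 1.91 * 1.7 * 0.18^1.5 = 1.91 * 1.7 * 0.076368

0.2480 m^3/s


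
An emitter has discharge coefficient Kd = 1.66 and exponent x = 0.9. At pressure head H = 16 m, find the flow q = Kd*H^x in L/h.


q = Kd * H^x = 1.66 * 16^0.9 = 1.66 * 12.125733

20.1287 L/h


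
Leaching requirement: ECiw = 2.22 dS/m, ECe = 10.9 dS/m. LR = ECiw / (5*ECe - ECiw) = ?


LR = ECiw / (5*ECe - ECiw)
LR = 2.22 / (5*10.9 - 2.22)
LR = 2.22 / 52.2800

0.0425


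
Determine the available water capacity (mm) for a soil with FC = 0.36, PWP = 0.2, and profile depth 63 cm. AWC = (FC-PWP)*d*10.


AWC = (FC - PWP) * d * 10
AWC = (0.36 - 0.2) * 63 * 10
AWC = 0.1600 * 63 * 10

100.8000 mm


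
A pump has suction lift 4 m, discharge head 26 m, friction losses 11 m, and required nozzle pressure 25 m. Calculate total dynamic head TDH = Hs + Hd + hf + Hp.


TDH = Hs + Hd + hf + Hp = 4 + 26 + 11 + 25 = 66

66 m


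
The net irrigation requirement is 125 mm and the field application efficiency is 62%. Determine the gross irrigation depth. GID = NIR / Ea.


Ea = 62% = 0.62
GID = NIR / Ea = 125 / 0.62 = 201.6129 mm

201.6129 mm


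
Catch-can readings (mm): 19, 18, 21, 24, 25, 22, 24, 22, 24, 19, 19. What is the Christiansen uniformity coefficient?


mean = 21.545455 mm
MAD = 2.132231 mm
CU = (1 - 2.132231/21.545455)*100

90.1036 %


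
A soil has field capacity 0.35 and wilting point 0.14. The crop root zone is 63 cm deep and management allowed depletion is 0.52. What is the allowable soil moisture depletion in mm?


SMD = (FC - PWP) * d * MAD * 10
SMD = (0.35 - 0.14) * 63 * 0.52 * 10
SMD = 0.2100 * 63 * 0.52 * 10

68.7960 mm


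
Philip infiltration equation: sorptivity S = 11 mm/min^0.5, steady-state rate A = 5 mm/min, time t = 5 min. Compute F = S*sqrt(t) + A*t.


F = S*sqrt(t) + A*t
F = 11*sqrt(5) + 5*5
F = 11*2.236068 + 25

49.5967 mm


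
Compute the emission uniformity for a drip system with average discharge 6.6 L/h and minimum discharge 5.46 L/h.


EU = (q_min/q_avg)*100 = (5.46/6.6)*100 = 82.7273%

82.7273 %


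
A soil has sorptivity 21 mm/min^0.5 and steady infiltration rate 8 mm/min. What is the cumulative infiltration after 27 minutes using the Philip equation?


F = S*sqrt(t) + A*t
F = 21*sqrt(27) + 8*27
F = 21*5.196152 + 216

325.1192 mm


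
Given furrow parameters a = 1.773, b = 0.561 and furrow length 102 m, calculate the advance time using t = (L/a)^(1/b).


t = (L/a)^(1/b)
t = (102/1.773)^(1/0.561)
t = 57.529611^(1/0.561)

1371.0755 min


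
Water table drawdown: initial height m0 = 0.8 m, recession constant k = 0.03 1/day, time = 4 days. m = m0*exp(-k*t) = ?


m = m0 * exp(-k*t)
m = 0.8 * exp(-0.03 * 4)
m = 0.8 * exp(-0.1200)

0.7095 m


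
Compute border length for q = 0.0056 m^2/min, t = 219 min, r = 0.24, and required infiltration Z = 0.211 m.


L = q*t/((1+r)*Z)
L = 0.0056*219/((1+0.24)*0.211)
L = 1.2264/0.26164

4.6874 m
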